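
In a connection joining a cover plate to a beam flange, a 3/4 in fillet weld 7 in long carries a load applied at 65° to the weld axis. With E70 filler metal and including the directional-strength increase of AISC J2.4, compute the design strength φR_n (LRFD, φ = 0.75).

φR_n ≈ 167 kips

E70XX → F_EXX = 70 ksi.
t_e = 0.707 × 0.75 = 0.5302 in; A_we = 0.5302 × 7 = 3.712 in².
Directional factor: 1.0 + 0.5 sin^1.5(65°) = 1.431.
F_nw = 0.6 × 70 × 1.431 = 60.12 ksi.
φR_n = 0.75 × 60.12 × 3.712 = 167.4 kips.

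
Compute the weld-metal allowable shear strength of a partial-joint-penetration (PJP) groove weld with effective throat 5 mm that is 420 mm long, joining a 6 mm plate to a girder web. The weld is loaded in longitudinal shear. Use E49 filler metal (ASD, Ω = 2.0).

E49XX → F_EXX = 490 MPa.
Effective throat (given) t_e = 5 mm.
A_we = 5 × 420 = 2100 mm².
F_nw = 0.6 F_EXX = 294 MPa.
R_n/Ω = (294 × 2100) / 2.0 × 10⁻³ = 308.7 kN.

R_n/Ω ≈ 309 kN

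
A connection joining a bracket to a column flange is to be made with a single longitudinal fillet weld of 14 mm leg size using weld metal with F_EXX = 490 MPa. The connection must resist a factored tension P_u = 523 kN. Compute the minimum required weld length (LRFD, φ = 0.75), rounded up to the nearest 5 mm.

Throat t_e = 0.707 × 14 = 9.898 mm.
φr_n = 0.75 × 0.6 × 490 × 9.898 × 10⁻³ = 2.183 kN/mm.
L_req = P_u / φr_n = 523 / 2.183 = 239.6 mm total.
Round up → use L = 240 mm.

L = 240 mm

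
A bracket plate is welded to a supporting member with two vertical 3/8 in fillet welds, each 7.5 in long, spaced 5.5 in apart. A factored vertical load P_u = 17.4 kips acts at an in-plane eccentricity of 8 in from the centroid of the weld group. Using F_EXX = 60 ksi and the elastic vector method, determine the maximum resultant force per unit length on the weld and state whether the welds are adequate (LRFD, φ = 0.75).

Total weld length L_w = 15 in. Treat welds as unit-width lines.
Polar moment about centroid: J = 2[d³/12 + d(b/2)²] = 2[7.5³/12 + 7.5×2.75²] = 183.8 in³.
Direct shear f_v = P/L_w = 17.4 / 15 = 1.16 kip/in (vertical).
Torsion M = P·e = 17.4 × 8 = 139.2 kip·in.
Critical point at (x, y) = (2.75, 3.75) from centroid. f_tx = M·y/J = 2.841 kip/in; f_ty = M·x/J = 2.083 kip/in.
Resultant f_max = √[f_tx² + (f_v + f_ty)²] = √[2.841² + (1.16 + 2.083)²] = 4.311 kip/in.
Capacity per unit length: φr_n = 0.75 × 0.6 × 60 × (0.707 × 0.375) = 7.158 kip/in.
4.311 ≤ 7.158 → adequate.

f_max ≈ 4.31 kip/in; adequate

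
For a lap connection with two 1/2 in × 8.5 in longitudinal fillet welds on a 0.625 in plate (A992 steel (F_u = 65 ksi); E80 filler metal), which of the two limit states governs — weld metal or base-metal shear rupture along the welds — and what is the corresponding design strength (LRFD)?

φR_n ≈ 216 kips (weld metal governs)

E80XX → F_EXX = 80 ksi.
t_e = 0.707 × 0.5 = 0.3535 in; L = 17 in.
Weld metal: φR_n = 0.75 × 0.6 × 80 × 0.3535 × 17 = 216.3 kips.
Base metal (shear rupture): φR_n = 0.75 × 0.6 × 65 × 0.625 × 17 = 310.8 kips.
Governing: weld metal.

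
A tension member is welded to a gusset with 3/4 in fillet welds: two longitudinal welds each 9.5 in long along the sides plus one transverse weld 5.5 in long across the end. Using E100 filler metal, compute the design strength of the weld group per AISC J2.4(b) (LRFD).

φR_n ≈ 585 kip

E100XX → F_EXX = 100 ksi.
t_e = 0.707 × 0.75 = 0.5302 in.
R_nwl = 0.6 × 100 × 0.5302 × 19 = 604.5 kip (longitudinal, 2 welds).
R_nwt = 0.6 × 100 × 0.5302 × 5.5 = 175 kip (transverse, base value).
(i) R_nwl + R_nwt = 779.5 kip; (ii) 0.85 R_nwl + 1.5 R_nwt = 776.3 kip.
R_n = max = 779.5 kip [governs: (i)]; φR_n = 584.6 kip.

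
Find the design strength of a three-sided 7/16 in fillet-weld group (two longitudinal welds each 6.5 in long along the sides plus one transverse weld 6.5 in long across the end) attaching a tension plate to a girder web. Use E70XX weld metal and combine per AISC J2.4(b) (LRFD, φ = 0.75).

E70XX → F_EXX = 70 ksi.
t_e = 0.707 × 0.4375 = 0.3093 in.
R_nwl = 0.6 × 70 × 0.3093 × 13 = 168.9 kips (longitudinal, 2 welds).
R_nwt = 0.6 × 70 × 0.3093 × 6.5 = 84.44 kips (transverse, base value).
(i) R_nwl + R_nwt = 253.3 kips; (ii) 0.85 R_nwl + 1.5 R_nwt = 270.2 kips.
R_n = max = 270.2 kips [governs: (ii)]; φR_n = 202.7 kips.

φR_n ≈ 203 kips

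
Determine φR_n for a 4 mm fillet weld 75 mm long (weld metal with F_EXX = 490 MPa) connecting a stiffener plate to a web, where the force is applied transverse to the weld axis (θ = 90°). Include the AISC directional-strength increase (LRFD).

φR_n ≈ 70.2 kN

t_e = 0.707 × 4 = 2.828 mm; A_we = 2.828 × 75 = 212.1 mm².
Directional factor: 1.0 + 0.5 sin^1.5(90°) = 1.5.
F_nw = 0.6 × 490 × 1.5 = 441 MPa.
φR_n = 0.75 × 441 × 212.1 × 10⁻³ = 70.15 kN.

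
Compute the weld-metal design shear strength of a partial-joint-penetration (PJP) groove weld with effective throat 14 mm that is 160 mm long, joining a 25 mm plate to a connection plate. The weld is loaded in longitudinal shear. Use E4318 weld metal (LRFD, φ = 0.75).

φR_n ≈ 433 kN

E43XX → F_EXX = 430 MPa.
Effective throat (given) t_e = 14 mm.
A_we = 14 × 160 = 2240 mm².
F_nw = 0.6 F_EXX = 258 MPa.
φR_n = 0.75 × 258 × 2240 × 10⁻³ = 433.4 kN.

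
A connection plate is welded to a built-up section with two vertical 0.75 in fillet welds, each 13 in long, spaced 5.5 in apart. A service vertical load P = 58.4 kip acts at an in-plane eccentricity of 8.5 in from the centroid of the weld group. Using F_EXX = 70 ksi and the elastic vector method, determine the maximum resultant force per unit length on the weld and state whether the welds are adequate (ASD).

f_max ≈ 7.4 kip/in; adequate

Total weld length L_w = 26 in. Treat welds as unit-width lines.
Polar moment about centroid: J = 2[d³/12 + d(b/2)²] = 2[13³/12 + 13×2.75²] = 562.8 in³.
Direct shear f_v = P/L_w = 58.4 / 26 = 2.246 kip/in (vertical).
Torsion M = P·e = 58.4 × 8.5 = 496.4 kip·in.
Critical point at (x, y) = (2.75, 6.5) from centroid. f_tx = M·y/J = 5.733 kip/in; f_ty = M·x/J = 2.426 kip/in.
Resultant f_max = √[f_tx² + (f_v + f_ty)²] = √[5.733² + (2.246 + 2.426)²] = 7.396 kip/in.
Capacity per unit length: r_n/Ω = (1/2.0) × 0.6 × 70 × (0.707 × 0.75) = 11.14 kip/in.
7.396 ≤ 11.14 → adequate.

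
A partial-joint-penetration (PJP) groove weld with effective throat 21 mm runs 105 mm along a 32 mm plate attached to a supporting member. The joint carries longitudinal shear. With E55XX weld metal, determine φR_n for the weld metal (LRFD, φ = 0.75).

E55XX → F_EXX = 550 MPa.
Effective throat (given) t_e = 21 mm.
A_we = 21 × 105 = 2205 mm².
F_nw = 0.6 F_EXX = 330 MPa.
φR_n = 0.75 × 330 × 2205 × 10⁻³ = 545.7 kN.

φR_n ≈ 546 kN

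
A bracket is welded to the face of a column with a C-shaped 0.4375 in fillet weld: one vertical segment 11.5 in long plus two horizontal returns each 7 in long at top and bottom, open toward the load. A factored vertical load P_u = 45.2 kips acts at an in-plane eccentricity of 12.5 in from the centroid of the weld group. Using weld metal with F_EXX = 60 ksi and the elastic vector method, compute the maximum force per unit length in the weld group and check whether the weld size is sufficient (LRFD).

Total weld length L_w = 25.5 in. Treat welds as unit-width lines.
Centroid: x̄ = 2×7×3.5 / 25.5 = 1.922 in from the vertical weld.
Polar moment about centroid: J = I_x + I_y = [11.5³/12 + 2×7×5.75²] + [11.5×1.922² + 2(7³/12 + 7×1.578²)] = 724.1 in³.
Direct shear f_v = P/L_w = 45.2 / 25.5 = 1.773 kip/in (vertical).
Torsion M = P·e = 45.2 × 12.5 = 565 kip·in.
Critical point at (x, y) = (5.078, 5.75) from centroid. f_tx = M·y/J = 4.486 kip/in; f_ty = M·x/J = 3.962 kip/in.
Resultant f_max = √[f_tx² + (f_v + f_ty)²] = √[4.486² + (1.773 + 3.962)²] = 7.281 kip/in.
Capacity per unit length: φr_n = 0.75 × 0.6 × 60 × (0.707 × 0.4375) = 8.351 kip/in.
7.281 ≤ 8.351 → adequate.

f_max ≈ 7.28 kip/in; adequate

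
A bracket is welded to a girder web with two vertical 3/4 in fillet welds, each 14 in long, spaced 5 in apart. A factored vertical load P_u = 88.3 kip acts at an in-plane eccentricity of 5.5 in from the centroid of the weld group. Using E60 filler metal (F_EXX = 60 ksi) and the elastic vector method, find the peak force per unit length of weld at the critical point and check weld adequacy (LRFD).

Total weld length L_w = 28 in. Treat welds as unit-width lines.
Polar moment about centroid: J = 2[d³/12 + d(b/2)²] = 2[14³/12 + 14×2.5²] = 632.3 in³.
Direct shear f_v = P/L_w = 88.3 / 28 = 3.154 kip/in (vertical).
Torsion M = P·e = 88.3 × 5.5 = 485.65 kip·in.
Critical point at (x, y) = (2.5, 7) from centroid. f_tx = M·y/J = 5.376 kip/in; f_ty = M·x/J = 1.92 kip/in.
Resultant f_max = √[f_tx² + (f_v + f_ty)²] = √[5.376² + (3.154 + 1.92)²] = 7.392 kip/in.
Capacity per unit length: φr_n = 0.75 × 0.6 × 60 × (0.707 × 0.75) = 14.32 kip/in.
7.392 ≤ 14.32 → adequate.

f_max ≈ 7.39 kip/in; adequate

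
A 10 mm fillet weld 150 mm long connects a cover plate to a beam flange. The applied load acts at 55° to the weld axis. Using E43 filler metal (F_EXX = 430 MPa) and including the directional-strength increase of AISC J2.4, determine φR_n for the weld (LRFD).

φR_n ≈ 281 kN

t_e = 0.707 × 10 = 7.07 mm; A_we = 7.07 × 150 = 1060 mm².
Directional factor: 1.0 + 0.5 sin^1.5(55°) = 1.371.
F_nw = 0.6 × 430 × 1.371 = 353.6 MPa.
φR_n = 0.75 × 353.6 × 1060 × 10⁻³ = 281.3 kN.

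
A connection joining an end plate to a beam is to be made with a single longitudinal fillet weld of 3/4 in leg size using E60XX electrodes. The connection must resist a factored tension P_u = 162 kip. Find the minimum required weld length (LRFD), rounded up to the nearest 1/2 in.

E60XX → F_EXX = 60 ksi.
Throat t_e = 0.707 × 0.75 = 0.5302 in.
φr_n = 0.75 × 0.6 × 60 × 0.5302 = 14.32 kip/in.
L_req = P_u / φr_n = 162 / 14.32 = 11.32 in total.
Round up → use L = 11.5 in.

L = 11.5 in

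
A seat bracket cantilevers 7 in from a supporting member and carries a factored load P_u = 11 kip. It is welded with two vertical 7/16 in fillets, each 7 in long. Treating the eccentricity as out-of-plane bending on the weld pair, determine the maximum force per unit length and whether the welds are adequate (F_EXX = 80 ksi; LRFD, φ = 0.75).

L_w = 2 × 7 = 14 in; section modulus (unit throat) S = 2 × L²/6 = 16.33 in².
Direct shear f_v = P/L_w = 11/14 = 0.7857 kip/in.
Moment M = P × e = 11 × 7 = 77 kip·in; bending f_b = M/S = 4.714 kip/in.
f_max = √(f_v² + f_b²) = √(0.7857² + 4.714²) = 4.779 kip/in.
φr_n = 0.75 × 0.6 × 80 × (0.707 × 0.4375) = 11.14 kip/in → adequate.

f_max ≈ 4.78 kip/in; adequate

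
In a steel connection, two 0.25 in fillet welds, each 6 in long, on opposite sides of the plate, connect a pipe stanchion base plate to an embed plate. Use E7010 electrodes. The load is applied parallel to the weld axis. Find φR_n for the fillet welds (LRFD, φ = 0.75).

φR_n ≈ 66.8 kip

E70XX → F_EXX = 70 ksi.
Effective throat t_e = 0.707 × 0.25 = 0.1767 in.
Total length L = 12 in; A_we = 0.1767 × 12 = 2.121 in².
F_nw = 0.6 F_EXX = 0.6 × 70 = 42 ksi.
φR_n = 0.75 × 42 × 2.121 = 66.81 kip.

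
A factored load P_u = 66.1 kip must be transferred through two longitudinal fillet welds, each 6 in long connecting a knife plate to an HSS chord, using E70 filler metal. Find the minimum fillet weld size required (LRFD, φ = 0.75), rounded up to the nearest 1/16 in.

w = 1/4 in

E70XX → F_EXX = 70 ksi.
Total weld length L = 12 in.
Required throat t_e = P_u / (φ × 0.6 F_EXX × L) = 66.1 / (0.75 × 0.6 × 70 × 12) = 0.1749 in.
Required leg w = t_e / 0.707 = 0.2473 in → use 1/4 in.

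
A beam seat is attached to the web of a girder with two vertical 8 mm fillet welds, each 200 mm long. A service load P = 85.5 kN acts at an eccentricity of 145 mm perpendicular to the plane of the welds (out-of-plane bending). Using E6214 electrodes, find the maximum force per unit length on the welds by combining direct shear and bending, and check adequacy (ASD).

f_max ≈ 954 N/mm; adequate

E62XX → F_EXX = 620 MPa.
L_w = 2 × 200 = 400 mm; section modulus (unit throat) S = 2 × L²/6 = 13330 mm².
Direct shear f_v = P/L_w = 85.5×10³/400 = 213.8 N/mm.
Moment M = P × e = 85.5×10³ × 145 = 12398000 N·mm; bending f_b = M/S = 929.8 N/mm.
f_max = √(f_v² + f_b²) = √(213.8² + 929.8²) = 954.1 N/mm.
r_n/Ω = (1/2.0) × 0.6 × 620 × (0.707 × 8) = 1052 N/mm → adequate.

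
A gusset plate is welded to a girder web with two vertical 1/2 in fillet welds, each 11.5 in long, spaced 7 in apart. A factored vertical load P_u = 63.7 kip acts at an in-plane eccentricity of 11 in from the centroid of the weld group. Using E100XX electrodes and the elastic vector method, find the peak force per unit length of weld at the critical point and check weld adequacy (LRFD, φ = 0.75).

f_max ≈ 10.5 kip/in; adequate

E100XX → F_EXX = 100 ksi.
Total weld length L_w = 23 in. Treat welds as unit-width lines.
Polar moment about centroid: J = 2[d³/12 + d(b/2)²] = 2[11.5³/12 + 11.5×3.5²] = 535.2 in³.
Direct shear f_v = P/L_w = 63.7 / 23 = 2.77 kip/in (vertical).
Torsion M = P·e = 63.7 × 11 = 700.7 kip·in.
Critical point at (x, y) = (3.5, 5.75) from centroid. f_tx = M·y/J = 7.528 kip/in; f_ty = M·x/J = 4.582 kip/in.
Resultant f_max = √[f_tx² + (f_v + f_ty)²] = √[7.528² + (2.77 + 4.582)²] = 10.52 kip/in.
Capacity per unit length: φr_n = 0.75 × 0.6 × 100 × (0.707 × 0.5) = 15.91 kip/in.
10.52 ≤ 15.91 → adequate.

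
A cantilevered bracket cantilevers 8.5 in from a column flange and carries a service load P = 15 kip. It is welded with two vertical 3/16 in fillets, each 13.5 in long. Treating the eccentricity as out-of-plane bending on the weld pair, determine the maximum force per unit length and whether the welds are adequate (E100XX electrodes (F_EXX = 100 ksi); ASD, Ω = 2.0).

L_w = 2 × 13.5 = 27 in; section modulus (unit throat) S = 2 × L²/6 = 60.75 in².
Direct shear f_v = P/L_w = 15/27 = 0.5556 kip/in.
Moment M = P × e = 15 × 8.5 = 127.5 kip·in; bending f_b = M/S = 2.099 kip/in.
f_max = √(f_v² + f_b²) = √(0.5556² + 2.099²) = 2.171 kip/in.
r_n/Ω = (1/2.0) × 0.6 × 100 × (0.707 × 0.1875) = 3.977 kip/in → adequate.

f_max ≈ 2.17 kip/in; adequate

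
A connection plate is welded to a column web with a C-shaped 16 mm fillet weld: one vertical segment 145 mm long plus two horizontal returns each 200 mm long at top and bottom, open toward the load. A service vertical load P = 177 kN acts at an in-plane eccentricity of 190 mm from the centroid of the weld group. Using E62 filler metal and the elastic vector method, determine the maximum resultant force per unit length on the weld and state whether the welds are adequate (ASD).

E62XX → F_EXX = 620 MPa.
Total weld length L_w = 545 mm. Treat welds as unit-width lines.
Centroid: x̄ = 2×200×100 / 545 = 73.39 mm from the vertical weld.
Polar moment about centroid: J = I_x + I_y = [145³/12 + 2×200×72.5²] + [145×73.39² + 2(200³/12 + 200×26.61²)] = 4754000 mm³.
Direct shear f_v = P/L_w = 177×10³ / 545 = 324.8 N/mm (vertical).
Torsion M = P·e = 177×10³ × 190 = 33630000 N·mm.
Critical point at (x, y) = (126.6, 72.5) from centroid. f_tx = M·y/J = 512.9 N/mm; f_ty = M·x/J = 895.6 N/mm.
Resultant f_max = √[f_tx² + (f_v + f_ty)²] = √[512.9² + (324.8 + 895.6)²] = 1324 N/mm.
Capacity per unit length: r_n/Ω = (1/2.0) × 0.6 × 620 × (0.707 × 16) = 2104 N/mm.
1324 ≤ 2104 → adequate.

f_max ≈ 1320 N/mm; adequate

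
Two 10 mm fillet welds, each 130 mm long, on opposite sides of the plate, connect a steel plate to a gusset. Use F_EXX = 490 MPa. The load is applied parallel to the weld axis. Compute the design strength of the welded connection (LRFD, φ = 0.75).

Effective throat t_e = 0.707 × 10 = 7.07 mm.
Total length L = 260 mm; A_we = 7.07 × 260 = 1838 mm².
F_nw = 0.6 F_EXX = 0.6 × 490 = 294 MPa.
φR_n = 0.75 × 294 × 1838 × 10⁻³ = 405.3 kN.

φR_n ≈ 405 kN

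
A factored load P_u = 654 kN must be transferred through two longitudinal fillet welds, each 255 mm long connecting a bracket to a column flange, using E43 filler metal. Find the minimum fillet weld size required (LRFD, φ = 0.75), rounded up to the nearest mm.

E43XX → F_EXX = 430 MPa.
Total weld length L = 510 mm.
Required throat t_e = P_u / (φ × 0.6 F_EXX × L) = 654 / (0.75 × 0.6 × 430 × 510 × 10⁻³) = 6.627 mm.
Required leg w = t_e / 0.707 = 9.374 mm → use 10 mm.

w = 10 mm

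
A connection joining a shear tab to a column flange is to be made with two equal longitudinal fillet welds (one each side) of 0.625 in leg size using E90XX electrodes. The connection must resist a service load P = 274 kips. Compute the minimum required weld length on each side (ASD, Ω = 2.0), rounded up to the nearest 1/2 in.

L = 11.5 in on each side

E90XX → F_EXX = 90 ksi.
Throat t_e = 0.707 × 0.625 = 0.4419 in.
r_n/Ω = (0.6 × 90 × 0.4419) / 2.0 = 11.93 kip/in.
L_req = P / (r_n/Ω) = 274 / 11.93 = 22.97 in total.
Per side: 22.97 / 2 = 11.48 in.
Round up → use L = 11.5 in on each side.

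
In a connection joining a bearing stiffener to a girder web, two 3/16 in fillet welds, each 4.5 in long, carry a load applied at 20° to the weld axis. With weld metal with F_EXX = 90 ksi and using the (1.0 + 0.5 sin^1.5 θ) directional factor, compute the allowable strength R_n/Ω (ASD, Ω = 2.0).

R_n/Ω ≈ 35.4 kip

t_e = 0.707 × 0.1875 = 0.1326 in; A_we = 0.1326 × 9 = 1.193 in².
Directional factor: 1.0 + 0.5 sin^1.5(20°) = 1.1.
F_nw = 0.6 × 90 × 1.1 = 59.4 ksi.
R_n/Ω = (59.4 × 1.193) / 2.0 = 35.43 kip.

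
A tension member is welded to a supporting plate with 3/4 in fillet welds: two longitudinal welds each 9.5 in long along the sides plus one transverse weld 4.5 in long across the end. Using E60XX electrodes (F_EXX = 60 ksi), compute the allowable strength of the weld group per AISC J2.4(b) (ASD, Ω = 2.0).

t_e = 0.707 × 0.75 = 0.5302 in.
R_nwl = 0.6 × 60 × 0.5302 × 19 = 362.7 kip (longitudinal, 2 welds).
R_nwt = 0.6 × 60 × 0.5302 × 4.5 = 85.9 kip (transverse, base value).
(i) R_nwl + R_nwt = 448.6 kip; (ii) 0.85 R_nwl + 1.5 R_nwt = 437.1 kip.
R_n = max = 448.6 kip [governs: (i)]; R_n/Ω = 224.3 kip.

R_n/Ω ≈ 224 kip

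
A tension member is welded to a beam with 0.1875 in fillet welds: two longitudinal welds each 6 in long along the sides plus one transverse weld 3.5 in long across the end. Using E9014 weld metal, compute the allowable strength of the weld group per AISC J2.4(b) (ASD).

E90XX → F_EXX = 90 ksi.
t_e = 0.707 × 0.1875 = 0.1326 in.
R_nwl = 0.6 × 90 × 0.1326 × 12 = 85.9 kip (longitudinal, 2 welds).
R_nwt = 0.6 × 90 × 0.1326 × 3.5 = 25.05 kip (transverse, base value).
(i) R_nwl + R_nwt = 111 kip; (ii) 0.85 R_nwl + 1.5 R_nwt = 110.6 kip.
R_n = max = 111 kip [governs: (i)]; R_n/Ω = 55.48 kip.

R_n/Ω ≈ 55.5 kip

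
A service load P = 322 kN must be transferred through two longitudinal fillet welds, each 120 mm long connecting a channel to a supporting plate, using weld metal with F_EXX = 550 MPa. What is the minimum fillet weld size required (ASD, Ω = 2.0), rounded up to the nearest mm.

Total weld length L = 240 mm.
Required throat t_e = P × Ω / (0.6 F_EXX × L) = 322 × 2.0 / (0.6 × 550 × 240 × 10⁻³) = 8.131 mm.
Required leg w = t_e / 0.707 = 11.5 mm → use 12 mm.

w = 12 mm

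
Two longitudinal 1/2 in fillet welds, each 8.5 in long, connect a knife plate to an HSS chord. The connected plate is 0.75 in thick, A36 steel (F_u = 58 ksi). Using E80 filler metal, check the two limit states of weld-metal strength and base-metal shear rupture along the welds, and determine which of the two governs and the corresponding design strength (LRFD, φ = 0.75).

E80XX → F_EXX = 80 ksi.
t_e = 0.707 × 0.5 = 0.3535 in; L = 17 in.
Weld metal: φR_n = 0.75 × 0.6 × 80 × 0.3535 × 17 = 216.3 kip.
Base metal (shear rupture): φR_n = 0.75 × 0.6 × 58 × 0.75 × 17 = 332.8 kip.
Governing: weld metal.

φR_n ≈ 216 kip (weld metal governs)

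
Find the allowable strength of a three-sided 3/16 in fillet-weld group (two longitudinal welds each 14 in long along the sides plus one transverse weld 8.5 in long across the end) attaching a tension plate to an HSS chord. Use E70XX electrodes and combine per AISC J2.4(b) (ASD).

E70XX → F_EXX = 70 ksi.
t_e = 0.707 × 0.1875 = 0.1326 in.
R_nwl = 0.6 × 70 × 0.1326 × 28 = 155.9 kips (longitudinal, 2 welds).
R_nwt = 0.6 × 70 × 0.1326 × 8.5 = 47.32 kips (transverse, base value).
(i) R_nwl + R_nwt = 203.2 kips; (ii) 0.85 R_nwl + 1.5 R_nwt = 203.5 kips.
R_n = max = 203.5 kips [governs: (ii)]; R_n/Ω = 101.7 kips.

R_n/Ω ≈ 102 kips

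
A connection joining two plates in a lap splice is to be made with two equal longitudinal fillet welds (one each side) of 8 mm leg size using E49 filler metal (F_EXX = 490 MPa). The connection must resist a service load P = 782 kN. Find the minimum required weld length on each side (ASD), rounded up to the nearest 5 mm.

Throat t_e = 0.707 × 8 = 5.656 mm.
r_n/Ω = (0.6 × 490 × 5.656) / 2.0 = 831.4 N/mm = 0.8314 kN/mm.
L_req = P / (r_n/Ω) = 782 / 0.8314 = 940.5 mm total.
Per side: 940.5 / 2 = 470.3 mm.
Round up → use L = 475 mm on each side.

L = 475 mm on each side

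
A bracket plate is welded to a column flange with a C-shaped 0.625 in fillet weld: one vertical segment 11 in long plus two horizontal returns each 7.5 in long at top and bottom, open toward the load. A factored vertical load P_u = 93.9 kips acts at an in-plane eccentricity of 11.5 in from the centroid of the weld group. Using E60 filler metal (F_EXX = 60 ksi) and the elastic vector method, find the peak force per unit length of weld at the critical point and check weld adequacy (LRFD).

Total weld length L_w = 26 in. Treat welds as unit-width lines.
Centroid: x̄ = 2×7.5×3.75 / 26 = 2.163 in from the vertical weld.
Polar moment about centroid: J = I_x + I_y = [11³/12 + 2×7.5×5.5²] + [11×2.163² + 2(7.5³/12 + 7.5×1.587²)] = 724.2 in³.
Direct shear f_v = P/L_w = 93.9 / 26 = 3.612 kip/in (vertical).
Torsion M = P·e = 93.9 × 11.5 = 1079.9 kip·in.
Critical point at (x, y) = (5.337, 5.5) from centroid. f_tx = M·y/J = 8.201 kip/in; f_ty = M·x/J = 7.957 kip/in.
Resultant f_max = √[f_tx² + (f_v + f_ty)²] = √[8.201² + (3.612 + 7.957)²] = 14.18 kip/in.
Capacity per unit length: φr_n = 0.75 × 0.6 × 60 × (0.707 × 0.625) = 11.93 kip/in.
14.18 > 11.93 → NOT adequate.

f_max ≈ 14.2 kip/in; NOT adequate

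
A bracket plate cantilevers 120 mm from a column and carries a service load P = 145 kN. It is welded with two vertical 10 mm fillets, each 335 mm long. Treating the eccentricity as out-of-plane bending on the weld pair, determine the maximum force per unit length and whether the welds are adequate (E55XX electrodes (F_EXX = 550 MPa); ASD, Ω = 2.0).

L_w = 2 × 335 = 670 mm; section modulus (unit throat) S = 2 × L²/6 = 37410 mm².
Direct shear f_v = P/L_w = 145×10³/670 = 216.4 N/mm.
Moment M = P × e = 145×10³ × 120 = 17400000 N·mm; bending f_b = M/S = 465.1 N/mm.
f_max = √(f_v² + f_b²) = √(216.4² + 465.1²) = 513 N/mm.
r_n/Ω = (1/2.0) × 0.6 × 550 × (0.707 × 10) = 1167 N/mm → adequate.

f_max ≈ 513 N/mm; adequate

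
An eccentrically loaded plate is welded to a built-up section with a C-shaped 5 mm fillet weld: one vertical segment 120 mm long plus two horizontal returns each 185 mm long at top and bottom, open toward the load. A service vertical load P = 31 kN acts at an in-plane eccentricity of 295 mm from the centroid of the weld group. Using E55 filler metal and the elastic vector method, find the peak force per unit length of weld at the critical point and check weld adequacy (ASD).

f_max ≈ 416 N/mm; adequate

E55XX → F_EXX = 550 MPa.
Total weld length L_w = 490 mm. Treat welds as unit-width lines.
Centroid: x̄ = 2×185×92.5 / 490 = 69.85 mm from the vertical weld.
Polar moment about centroid: J = I_x + I_y = [120³/12 + 2×185×60²] + [120×69.85² + 2(185³/12 + 185×22.65²)] = 3307000 mm³.
Direct shear f_v = P/L_w = 31×10³ / 490 = 63.27 N/mm (vertical).
Torsion M = P·e = 31×10³ × 295 = 9145000 N·mm.
Critical point at (x, y) = (115.2, 60) from centroid. f_tx = M·y/J = 165.9 N/mm; f_ty = M·x/J = 318.5 N/mm.
Resultant f_max = √[f_tx² + (f_v + f_ty)²] = √[165.9² + (63.27 + 318.5)²] = 416.3 N/mm.
Capacity per unit length: r_n/Ω = (1/2.0) × 0.6 × 550 × (0.707 × 5) = 583.3 N/mm.
416.3 ≤ 583.3 → adequate.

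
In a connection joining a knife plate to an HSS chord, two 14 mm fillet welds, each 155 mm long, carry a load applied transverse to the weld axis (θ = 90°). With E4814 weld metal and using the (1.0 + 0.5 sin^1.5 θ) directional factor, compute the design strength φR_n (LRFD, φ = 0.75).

E48XX → F_EXX = 480 MPa.
t_e = 0.707 × 14 = 9.898 mm; A_we = 9.898 × 310 = 3068 mm².
Directional factor: 1.0 + 0.5 sin^1.5(90°) = 1.5.
F_nw = 0.6 × 480 × 1.5 = 432 MPa.
φR_n = 0.75 × 432 × 3068 × 10⁻³ = 994.2 kN.

φR_n ≈ 994 kN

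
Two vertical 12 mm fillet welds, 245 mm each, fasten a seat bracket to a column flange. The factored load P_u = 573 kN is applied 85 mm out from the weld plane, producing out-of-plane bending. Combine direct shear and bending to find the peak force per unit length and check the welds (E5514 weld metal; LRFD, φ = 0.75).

f_max ≈ 2700 N/mm; NOT adequate

E55XX → F_EXX = 550 MPa.
L_w = 2 × 245 = 490 mm; section modulus (unit throat) S = 2 × L²/6 = 20010 mm².
Direct shear f_v = P/L_w = 573×10³/490 = 1169 N/mm.
Moment M = P × e = 573×10³ × 85 = 48705000 N·mm; bending f_b = M/S = 2434 N/mm.
f_max = √(f_v² + f_b²) = √(1169² + 2434²) = 2701 N/mm.
φr_n = 0.75 × 0.6 × 550 × (0.707 × 12) = 2100 N/mm → NOT adequate.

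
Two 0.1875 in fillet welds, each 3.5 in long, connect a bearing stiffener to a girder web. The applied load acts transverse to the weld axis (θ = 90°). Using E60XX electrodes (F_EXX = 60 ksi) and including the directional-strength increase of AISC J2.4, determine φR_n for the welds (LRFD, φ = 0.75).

φR_n ≈ 37.6 kips

t_e = 0.707 × 0.1875 = 0.1326 in; A_we = 0.1326 × 7 = 0.9279 in².
Directional factor: 1.0 + 0.5 sin^1.5(90°) = 1.5.
F_nw = 0.6 × 60 × 1.5 = 54 ksi.
φR_n = 0.75 × 54 × 0.9279 = 37.58 kips.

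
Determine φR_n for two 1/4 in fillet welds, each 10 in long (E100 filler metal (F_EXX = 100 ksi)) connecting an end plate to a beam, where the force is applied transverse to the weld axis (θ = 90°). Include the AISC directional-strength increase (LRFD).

φR_n ≈ 239 kip

t_e = 0.707 × 0.25 = 0.1767 in; A_we = 0.1767 × 20 = 3.535 in².
Directional factor: 1.0 + 0.5 sin^1.5(90°) = 1.5.
F_nw = 0.6 × 100 × 1.5 = 90 ksi.
φR_n = 0.75 × 90 × 3.535 = 238.6 kip.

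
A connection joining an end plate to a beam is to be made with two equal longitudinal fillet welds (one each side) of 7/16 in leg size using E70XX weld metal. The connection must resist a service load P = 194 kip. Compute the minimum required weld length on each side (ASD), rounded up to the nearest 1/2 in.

E70XX → F_EXX = 70 ksi.
Throat t_e = 0.707 × 0.4375 = 0.3093 in.
r_n/Ω = (0.6 × 70 × 0.3093) / 2.0 = 6.496 kip/in.
L_req = P / (r_n/Ω) = 194 / 6.496 = 29.87 in total.
Per side: 29.87 / 2 = 14.93 in.
Round up → use L = 15 in on each side.

L = 15 in on each side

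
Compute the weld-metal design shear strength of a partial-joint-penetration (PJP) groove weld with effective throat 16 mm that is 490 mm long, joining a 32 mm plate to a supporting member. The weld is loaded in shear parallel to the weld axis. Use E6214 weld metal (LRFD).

E62XX → F_EXX = 620 MPa.
Effective throat (given) t_e = 16 mm.
A_we = 16 × 490 = 7840 mm².
F_nw = 0.6 F_EXX = 372 MPa.
φR_n = 0.75 × 372 × 7840 × 10⁻³ = 2187 kN.

φR_n ≈ 2190 kN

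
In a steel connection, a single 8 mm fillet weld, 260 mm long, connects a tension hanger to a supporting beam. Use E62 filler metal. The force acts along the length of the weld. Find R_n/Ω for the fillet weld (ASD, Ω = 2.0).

E62XX → F_EXX = 620 MPa.
Effective throat t_e = 0.707 × 8 = 5.656 mm.
Total length L = 260 mm; A_we = 5.656 × 260 = 1471 mm².
F_nw = 0.6 F_EXX = 0.6 × 620 = 372 MPa.
R_n = 372 × 1471 × 10⁻³ = 547 kN; R_n/Ω = 547/2.0 = 273.5 kN.

R_n/Ω ≈ 274 kN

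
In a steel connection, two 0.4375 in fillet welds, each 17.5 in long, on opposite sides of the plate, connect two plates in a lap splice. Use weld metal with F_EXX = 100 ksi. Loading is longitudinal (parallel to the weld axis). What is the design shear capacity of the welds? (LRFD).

φR_n ≈ 487 kip

Effective throat t_e = 0.707 × 0.4375 = 0.3093 in.
Total length L = 35 in; A_we = 0.3093 × 35 = 10.83 in².
F_nw = 0.6 F_EXX = 0.6 × 100 = 60 ksi.
φR_n = 0.75 × 60 × 10.83 = 487.2 kip.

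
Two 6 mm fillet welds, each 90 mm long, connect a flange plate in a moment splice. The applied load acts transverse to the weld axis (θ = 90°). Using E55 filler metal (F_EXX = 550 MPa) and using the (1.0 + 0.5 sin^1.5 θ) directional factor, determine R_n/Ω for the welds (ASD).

R_n/Ω ≈ 189 kN

t_e = 0.707 × 6 = 4.242 mm; A_we = 4.242 × 180 = 763.6 mm².
Directional factor: 1.0 + 0.5 sin^1.5(90°) = 1.5.
F_nw = 0.6 × 550 × 1.5 = 495 MPa.
R_n/Ω = (495 × 763.6) / 2.0 × 10⁻³ = 189 kN.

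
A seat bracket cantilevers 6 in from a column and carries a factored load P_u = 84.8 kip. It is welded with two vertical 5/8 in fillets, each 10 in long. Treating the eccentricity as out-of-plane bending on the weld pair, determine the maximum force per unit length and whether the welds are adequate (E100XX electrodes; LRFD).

f_max ≈ 15.8 kip/in; adequate

E100XX → F_EXX = 100 ksi.
L_w = 2 × 10 = 20 in; section modulus (unit throat) S = 2 × L²/6 = 33.33 in².
Direct shear f_v = P/L_w = 84.8/20 = 4.24 kip/in.
Moment M = P × e = 84.8 × 6 = 508.8 kip·in; bending f_b = M/S = 15.26 kip/in.
f_max = √(f_v² + f_b²) = √(4.24² + 15.26²) = 15.84 kip/in.
φr_n = 0.75 × 0.6 × 100 × (0.707 × 0.625) = 19.88 kip/in → adequate.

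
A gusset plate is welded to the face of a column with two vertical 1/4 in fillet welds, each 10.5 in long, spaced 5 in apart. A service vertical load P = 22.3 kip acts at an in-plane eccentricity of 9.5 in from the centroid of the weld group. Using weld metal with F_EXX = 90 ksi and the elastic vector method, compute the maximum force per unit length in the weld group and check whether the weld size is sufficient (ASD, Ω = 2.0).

Total weld length L_w = 21 in. Treat welds as unit-width lines.
Polar moment about centroid: J = 2[d³/12 + d(b/2)²] = 2[10.5³/12 + 10.5×2.5²] = 324.2 in³.
Direct shear f_v = P/L_w = 22.3 / 21 = 1.062 kip/in (vertical).
Torsion M = P·e = 22.3 × 9.5 = 211.85 kip·in.
Critical point at (x, y) = (2.5, 5.25) from centroid. f_tx = M·y/J = 3.431 kip/in; f_ty = M·x/J = 1.634 kip/in.
Resultant f_max = √[f_tx² + (f_v + f_ty)²] = √[3.431² + (1.062 + 1.634)²] = 4.363 kip/in.
Capacity per unit length: r_n/Ω = (1/2.0) × 0.6 × 90 × (0.707 × 0.25) = 4.772 kip/in.
4.363 ≤ 4.772 → adequate.

f_max ≈ 4.36 kip/in; adequate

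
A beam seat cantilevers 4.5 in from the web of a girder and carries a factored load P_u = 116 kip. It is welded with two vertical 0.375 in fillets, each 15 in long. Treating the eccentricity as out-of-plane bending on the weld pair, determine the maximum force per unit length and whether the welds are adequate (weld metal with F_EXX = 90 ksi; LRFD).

L_w = 2 × 15 = 30 in; section modulus (unit throat) S = 2 × L²/6 = 75 in².
Direct shear f_v = P/L_w = 116/30 = 3.867 kip/in.
Moment M = P × e = 116 × 4.5 = 522 kip·in; bending f_b = M/S = 6.96 kip/in.
f_max = √(f_v² + f_b²) = √(3.867² + 6.96²) = 7.962 kip/in.
φr_n = 0.75 × 0.6 × 90 × (0.707 × 0.375) = 10.74 kip/in → adequate.

f_max ≈ 7.96 kip/in; adequate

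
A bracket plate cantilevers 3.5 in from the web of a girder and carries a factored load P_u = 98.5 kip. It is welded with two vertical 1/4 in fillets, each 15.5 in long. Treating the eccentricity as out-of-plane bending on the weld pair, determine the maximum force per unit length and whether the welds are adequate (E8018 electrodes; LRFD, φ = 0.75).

f_max ≈ 5.35 kip/in; adequate

E80XX → F_EXX = 80 ksi.
L_w = 2 × 15.5 = 31 in; section modulus (unit throat) S = 2 × L²/6 = 80.08 in².
Direct shear f_v = P/L_w = 98.5/31 = 3.177 kip/in.
Moment M = P × e = 98.5 × 3.5 = 344.75 kip·in; bending f_b = M/S = 4.305 kip/in.
f_max = √(f_v² + f_b²) = √(3.177² + 4.305²) = 5.351 kip/in.
φr_n = 0.75 × 0.6 × 80 × (0.707 × 0.25) = 6.363 kip/in → adequate.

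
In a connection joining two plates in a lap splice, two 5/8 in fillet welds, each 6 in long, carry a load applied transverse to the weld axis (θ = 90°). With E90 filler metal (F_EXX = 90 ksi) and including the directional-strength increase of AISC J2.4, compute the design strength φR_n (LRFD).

φR_n ≈ 322 kips

t_e = 0.707 × 0.625 = 0.4419 in; A_we = 0.4419 × 12 = 5.302 in².
Directional factor: 1.0 + 0.5 sin^1.5(90°) = 1.5.
F_nw = 0.6 × 90 × 1.5 = 81 ksi.
φR_n = 0.75 × 81 × 5.302 = 322.1 kips.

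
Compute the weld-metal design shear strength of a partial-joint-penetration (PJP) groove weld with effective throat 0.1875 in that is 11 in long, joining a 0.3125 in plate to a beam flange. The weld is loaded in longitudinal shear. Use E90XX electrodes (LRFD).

φR_n ≈ 83.5 kips

E90XX → F_EXX = 90 ksi.
Effective throat (given) t_e = 0.1875 in.
A_we = 0.1875 × 11 = 2.062 in².
F_nw = 0.6 F_EXX = 54 ksi.
φR_n = 0.75 × 54 × 2.062 = 83.53 kips.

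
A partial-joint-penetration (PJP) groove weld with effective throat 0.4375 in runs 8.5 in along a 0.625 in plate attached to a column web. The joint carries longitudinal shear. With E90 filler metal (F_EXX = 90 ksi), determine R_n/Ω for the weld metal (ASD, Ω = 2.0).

Effective throat (given) t_e = 0.4375 in.
A_we = 0.4375 × 8.5 = 3.719 in².
F_nw = 0.6 F_EXX = 54 ksi.
R_n/Ω = (54 × 3.719) / 2.0 = 100.4 kips.

R_n/Ω ≈ 100 kips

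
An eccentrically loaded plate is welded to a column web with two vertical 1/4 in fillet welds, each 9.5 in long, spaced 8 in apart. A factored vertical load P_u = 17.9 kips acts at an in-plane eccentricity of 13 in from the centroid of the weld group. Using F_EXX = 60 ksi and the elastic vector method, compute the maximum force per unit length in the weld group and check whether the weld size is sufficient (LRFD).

f_max ≈ 3.91 kip/in; adequate

Total weld length L_w = 19 in. Treat welds as unit-width lines.
Polar moment about centroid: J = 2[d³/12 + d(b/2)²] = 2[9.5³/12 + 9.5×4²] = 446.9 in³.
Direct shear f_v = P/L_w = 17.9 / 19 = 0.9421 kip/in (vertical).
Torsion M = P·e = 17.9 × 13 = 232.7 kip·in.
Critical point at (x, y) = (4, 4.75) from centroid. f_tx = M·y/J = 2.473 kip/in; f_ty = M·x/J = 2.083 kip/in.
Resultant f_max = √[f_tx² + (f_v + f_ty)²] = √[2.473² + (0.9421 + 2.083)²] = 3.907 kip/in.
Capacity per unit length: φr_n = 0.75 × 0.6 × 60 × (0.707 × 0.25) = 4.772 kip/in.
3.907 ≤ 4.772 → adequate.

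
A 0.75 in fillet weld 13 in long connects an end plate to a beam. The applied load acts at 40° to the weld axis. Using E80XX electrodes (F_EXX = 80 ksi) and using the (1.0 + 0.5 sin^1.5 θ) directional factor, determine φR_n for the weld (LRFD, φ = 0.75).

φR_n ≈ 312 kip

t_e = 0.707 × 0.75 = 0.5302 in; A_we = 0.5302 × 13 = 6.893 in².
Directional factor: 1.0 + 0.5 sin^1.5(40°) = 1.258.
F_nw = 0.6 × 80 × 1.258 = 60.37 ksi.
φR_n = 0.75 × 60.37 × 6.893 = 312.1 kip.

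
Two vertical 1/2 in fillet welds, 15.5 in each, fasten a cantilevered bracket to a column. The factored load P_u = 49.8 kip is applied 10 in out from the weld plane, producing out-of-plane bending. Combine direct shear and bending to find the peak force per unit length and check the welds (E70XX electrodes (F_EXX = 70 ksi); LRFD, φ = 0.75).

f_max ≈ 6.42 kip/in; adequate

L_w = 2 × 15.5 = 31 in; section modulus (unit throat) S = 2 × L²/6 = 80.08 in².
Direct shear f_v = P/L_w = 49.8/31 = 1.606 kip/in.
Moment M = P × e = 49.8 × 10 = 498 kip·in; bending f_b = M/S = 6.219 kip/in.
f_max = √(f_v² + f_b²) = √(1.606² + 6.219²) = 6.423 kip/in.
φr_n = 0.75 × 0.6 × 70 × (0.707 × 0.5) = 11.14 kip/in → adequate.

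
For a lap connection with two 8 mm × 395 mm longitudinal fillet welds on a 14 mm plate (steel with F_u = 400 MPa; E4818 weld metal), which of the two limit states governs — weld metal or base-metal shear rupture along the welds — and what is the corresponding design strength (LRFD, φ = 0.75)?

E48XX → F_EXX = 480 MPa.
t_e = 0.707 × 8 = 5.656 mm; L = 790 mm.
Weld metal: φR_n = 0.75 × 0.6 × 480 × 5.656 × 790 × 10⁻³ = 965.1 kN.
Base metal (shear rupture): φR_n = 0.75 × 0.6 × 400 × 14 × 790 × 10⁻³ = 1991 kN.
Governing: weld metal.

φR_n ≈ 965 kN (weld metal governs)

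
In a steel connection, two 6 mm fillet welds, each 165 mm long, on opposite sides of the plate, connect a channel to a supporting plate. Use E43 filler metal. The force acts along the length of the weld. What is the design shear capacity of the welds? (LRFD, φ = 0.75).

φR_n ≈ 271 kN

E43XX → F_EXX = 430 MPa.
Effective throat t_e = 0.707 × 6 = 4.242 mm.
Total length L = 330 mm; A_we = 4.242 × 330 = 1400 mm².
F_nw = 0.6 F_EXX = 0.6 × 430 = 258 MPa.
φR_n = 0.75 × 258 × 1400 × 10⁻³ = 270.9 kN.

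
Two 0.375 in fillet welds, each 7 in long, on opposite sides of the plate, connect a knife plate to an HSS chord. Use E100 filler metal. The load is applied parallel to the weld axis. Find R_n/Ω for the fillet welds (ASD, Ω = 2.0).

E100XX → F_EXX = 100 ksi.
Effective throat t_e = 0.707 × 0.375 = 0.2651 in.
Total length L = 14 in; A_we = 0.2651 × 14 = 3.712 in².
F_nw = 0.6 F_EXX = 0.6 × 100 = 60 ksi.
R_n = 60 × 3.712 = 222.7 kip; R_n/Ω = 222.7/2.0 = 111.4 kip.

R_n/Ω ≈ 111 kip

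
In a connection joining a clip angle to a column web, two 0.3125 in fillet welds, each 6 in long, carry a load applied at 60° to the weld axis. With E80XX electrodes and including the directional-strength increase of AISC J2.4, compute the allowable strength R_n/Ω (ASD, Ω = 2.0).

R_n/Ω ≈ 89.3 kip

E80XX → F_EXX = 80 ksi.
t_e = 0.707 × 0.3125 = 0.2209 in; A_we = 0.2209 × 12 = 2.651 in².
Directional factor: 1.0 + 0.5 sin^1.5(60°) = 1.403.
F_nw = 0.6 × 80 × 1.403 = 67.34 ksi.
R_n/Ω = (67.34 × 2.651) / 2.0 = 89.27 kip.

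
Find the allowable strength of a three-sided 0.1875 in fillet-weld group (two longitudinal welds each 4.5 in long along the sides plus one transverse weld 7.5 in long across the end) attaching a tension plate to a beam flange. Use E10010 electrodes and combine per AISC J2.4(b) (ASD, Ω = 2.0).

R_n/Ω ≈ 75.2 kips

E100XX → F_EXX = 100 ksi.
t_e = 0.707 × 0.1875 = 0.1326 in.
R_nwl = 0.6 × 100 × 0.1326 × 9 = 71.58 kips (longitudinal, 2 welds).
R_nwt = 0.6 × 100 × 0.1326 × 7.5 = 59.65 kips (transverse, base value).
(i) R_nwl + R_nwt = 131.2 kips; (ii) 0.85 R_nwl + 1.5 R_nwt = 150.3 kips.
R_n = max = 150.3 kips [governs: (ii)]; R_n/Ω = 75.16 kips.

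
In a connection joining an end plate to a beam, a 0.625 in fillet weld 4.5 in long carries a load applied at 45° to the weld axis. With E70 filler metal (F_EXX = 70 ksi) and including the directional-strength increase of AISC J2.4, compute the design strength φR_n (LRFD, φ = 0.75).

φR_n ≈ 81.3 kips

t_e = 0.707 × 0.625 = 0.4419 in; A_we = 0.4419 × 4.5 = 1.988 in².
Directional factor: 1.0 + 0.5 sin^1.5(45°) = 1.297.
F_nw = 0.6 × 70 × 1.297 = 54.49 ksi.
φR_n = 0.75 × 54.49 × 1.988 = 81.26 kips.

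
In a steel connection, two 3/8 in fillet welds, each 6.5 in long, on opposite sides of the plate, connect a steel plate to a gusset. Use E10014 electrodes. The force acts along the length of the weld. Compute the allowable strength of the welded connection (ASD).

R_n/Ω ≈ 103 kips

E100XX → F_EXX = 100 ksi.
Effective throat t_e = 0.707 × 0.375 = 0.2651 in.
Total length L = 13 in; A_we = 0.2651 × 13 = 3.447 in².
F_nw = 0.6 F_EXX = 0.6 × 100 = 60 ksi.
R_n = 60 × 3.447 = 206.8 kips; R_n/Ω = 206.8/2.0 = 103.4 kips.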